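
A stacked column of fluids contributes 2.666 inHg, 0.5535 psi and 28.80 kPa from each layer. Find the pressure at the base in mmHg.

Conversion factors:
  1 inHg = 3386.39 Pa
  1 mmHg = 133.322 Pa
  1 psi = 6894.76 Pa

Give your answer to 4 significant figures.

312.4 mmHg

2.666 inHg × 3386.39 → 9028.12 Pa
0.5535 psi × 6894.76 → 3816.25 Pa
28.80 kPa × 1000 → 28800 Pa
Total: 9028.12 + 3816.25 + 28800 = 41644.4 Pa
In mmHg: 41644.4 / 133.322 = 312.36 mmHg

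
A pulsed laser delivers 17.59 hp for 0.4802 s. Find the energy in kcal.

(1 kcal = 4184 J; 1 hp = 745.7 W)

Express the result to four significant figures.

1.505 kcal

17.59 hp × 745.7 → 13116.9 W
E = P × t = 13116.9 W × 0.4802 s = 6298.74 J
6298.74 J ÷ (4184 J/kcal) = 1.50543 kcal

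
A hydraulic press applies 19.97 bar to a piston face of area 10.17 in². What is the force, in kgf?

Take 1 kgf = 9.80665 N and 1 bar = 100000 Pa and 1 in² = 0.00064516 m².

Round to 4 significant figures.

1336 kgf

19.97 bar × 100000 = 1.997×10⁶ Pa
10.17 in² × 0.00064516 = 0.00656128 m²
F = P × A = 1.997×10⁶ Pa × 0.00656128 m² = 13102.9 N
13102.9 N ÷ (9.80665 N/kgf) = 1336.12 kgf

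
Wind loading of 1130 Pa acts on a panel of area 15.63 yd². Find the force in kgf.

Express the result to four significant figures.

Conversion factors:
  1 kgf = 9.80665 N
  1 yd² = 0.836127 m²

1506 kgf

15.63 yd² × 0.836127 = 13.0687 m²
F = P × A = 1130 Pa × 13.0687 m² = 14767.6 N
14767.6 N ÷ (9.80665 N/kgf) = 1505.88 kgf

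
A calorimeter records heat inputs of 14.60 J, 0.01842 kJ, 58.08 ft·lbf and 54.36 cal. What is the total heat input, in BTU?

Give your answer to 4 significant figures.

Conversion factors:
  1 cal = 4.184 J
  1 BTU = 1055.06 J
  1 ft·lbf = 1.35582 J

14.60 J (already J)
0.01842 kJ × 1000 → 18.42 J
58.08 ft·lbf × 1.35582 → 78.746 J
54.36 cal × 4.184 → 227.442 J
Sum: 14.6 + 18.42 + 78.746 + 227.442 = 339.208 J
In BTU: 339.208 / 1055.06 = 0.321506 BTU

0.3215 BTU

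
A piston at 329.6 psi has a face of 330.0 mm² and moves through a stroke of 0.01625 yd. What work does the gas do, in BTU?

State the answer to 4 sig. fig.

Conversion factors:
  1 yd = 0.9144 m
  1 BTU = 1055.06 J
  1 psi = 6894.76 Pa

329.6 psi → 2.27251×10⁶ Pa
330.0 mm² → 3.3×10⁻⁴ m²
F = P × A = 2.27251×10⁶ × 3.3×10⁻⁴ = 749.928 N
0.01625 yd → 0.014859 m
W = F × d = 749.928 × 0.014859 = 11.1432 J
In BTU: 11.1432 / 1055.06 = 0.0105617 BTU

0.01056 BTU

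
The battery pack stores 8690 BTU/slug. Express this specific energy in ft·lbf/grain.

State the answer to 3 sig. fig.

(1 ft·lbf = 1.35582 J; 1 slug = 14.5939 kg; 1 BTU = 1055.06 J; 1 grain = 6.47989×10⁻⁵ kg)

8690 BTU/slug × 1055.06 J/BTU ÷ 14.5939 kg/slug = 628240 J/kg
628240 J/kg ÷ 1.35582 J/ft·lbf × 6.47989×10⁻⁵ kg/grain = 30.0256 ft·lbf/grain

30.0 ft·lbf/grain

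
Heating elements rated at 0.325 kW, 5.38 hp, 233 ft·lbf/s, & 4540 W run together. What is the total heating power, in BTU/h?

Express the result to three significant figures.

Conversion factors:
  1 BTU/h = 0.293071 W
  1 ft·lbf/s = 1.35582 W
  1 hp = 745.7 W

0.325 kW × 1000 → 325 W
5.38 hp × 745.7 → 4011.87 W
233 ft·lbf/s × 1.35582 → 315.906 W
4540 W (already W)
Total: 325 + 4011.87 + 315.906 + 4540 = 9192.78 W
In BTU/h: 9192.78 / 0.293071 = 31367.1 BTU/h

3.14×10⁴ BTU/h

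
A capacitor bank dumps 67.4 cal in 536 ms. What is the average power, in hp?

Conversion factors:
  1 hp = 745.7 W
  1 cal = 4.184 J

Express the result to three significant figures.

0.706 hp

67.4 cal × 4.184 = 282.002 J
536 ms × 0.001 = 0.536 s
P = E / t = 282.002 J / 0.536 s = 526.123 W
526.123 W ÷ (745.7 W/hp) = 0.705542 hp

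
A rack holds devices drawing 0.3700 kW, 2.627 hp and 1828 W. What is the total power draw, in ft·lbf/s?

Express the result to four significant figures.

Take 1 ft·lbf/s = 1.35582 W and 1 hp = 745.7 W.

3066 ft·lbf/s

0.3700 kW × 1000 = 370 W
2.627 hp × 745.7 = 1958.95 W
1828 W (already W)
Sum: 370 + 1958.95 + 1828 = 4156.95 W
In ft·lbf/s: 4156.95 / 1.35582 = 3066 ft·lbf/s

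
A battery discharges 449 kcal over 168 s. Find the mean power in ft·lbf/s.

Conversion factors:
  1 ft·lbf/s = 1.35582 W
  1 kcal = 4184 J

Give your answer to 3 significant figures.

449 kcal × 4184 → 1.87862×10⁶ J
P = E / t = 1.87862×10⁶ J / 168 s = 11182.3 W
11182.3 W ÷ (1.35582 W/ft·lbf/s) = 8247.63 ft·lbf/s

8250 ft·lbf/s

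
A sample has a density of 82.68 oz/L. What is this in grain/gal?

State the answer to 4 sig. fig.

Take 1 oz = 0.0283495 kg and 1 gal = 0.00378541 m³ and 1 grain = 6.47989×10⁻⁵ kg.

1.369×10⁵ grain/gal

82.68 oz/L × 0.0283495 kg/oz ÷ 0.001 m³/L = 2343.94 kg/m³
2343.94 kg/m³ ÷ 6.47989×10⁻⁵ kg/grain × 0.00378541 m³/gal = 136928 grain/gal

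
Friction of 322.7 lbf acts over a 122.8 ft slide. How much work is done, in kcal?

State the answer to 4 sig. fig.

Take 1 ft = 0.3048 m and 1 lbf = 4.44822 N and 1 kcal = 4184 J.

322.7 lbf × 4.44822 = 1435.44 N
122.8 ft × 0.3048 = 37.4294 m
W = F × d = 1435.44 N × 37.4294 m = 53727.7 J
53727.7 J ÷ (4184 J/kcal) = 12.8412 kcal

12.84 kcal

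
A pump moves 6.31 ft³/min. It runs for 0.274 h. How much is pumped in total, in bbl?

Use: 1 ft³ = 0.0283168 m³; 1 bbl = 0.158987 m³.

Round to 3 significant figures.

6.31 ft³/min → 0.00297798 m³/s
0.274 h → 986.4 s
V = Q × t = 0.00297798 × 986.4 = 2.93748 m³
In bbl: 2.93748 / 0.158987 = 18.4762 bbl

18.5 bbl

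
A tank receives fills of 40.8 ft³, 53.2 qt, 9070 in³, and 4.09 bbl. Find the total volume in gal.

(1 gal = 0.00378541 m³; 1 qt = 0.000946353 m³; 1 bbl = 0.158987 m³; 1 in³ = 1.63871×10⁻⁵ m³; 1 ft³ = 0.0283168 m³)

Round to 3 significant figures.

530 gal

40.8 ft³ × 0.0283168 = 1.15533 m³
53.2 qt × 0.000946353 = 0.050346 m³
9070 in³ × 1.63871×10⁻⁵ = 0.148631 m³
4.09 bbl × 0.158987 = 0.650257 m³
Total: 1.15533 + 0.050346 + 0.148631 + 0.650257 = 2.00456 m³
In gal: 2.00456 / 0.00378541 = 529.549 gal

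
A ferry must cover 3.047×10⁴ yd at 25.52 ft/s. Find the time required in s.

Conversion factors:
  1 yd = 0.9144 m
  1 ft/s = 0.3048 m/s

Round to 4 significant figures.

3.047×10⁴ yd × 0.9144 = 27861.8 m
25.52 ft/s × 0.3048 = 7.7785 m/s
t = d / v = 27861.8 m / 7.7785 m/s = 3581.9 s

3582 s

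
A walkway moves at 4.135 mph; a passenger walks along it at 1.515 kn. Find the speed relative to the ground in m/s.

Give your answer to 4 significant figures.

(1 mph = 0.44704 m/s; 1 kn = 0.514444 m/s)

4.135 mph × 0.44704 → 1.84851 m/s
1.515 kn × 0.514444 → 0.779383 m/s
Total: 1.84851 + 0.779383 = 2.62789 m/s

2.628 m/s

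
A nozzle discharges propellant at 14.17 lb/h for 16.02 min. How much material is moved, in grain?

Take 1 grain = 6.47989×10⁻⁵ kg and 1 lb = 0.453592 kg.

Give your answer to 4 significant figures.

14.17 lb/h → 0.00178539 kg/s
16.02 min → 961.2 s
m = ṁ × t = 0.00178539 × 961.2 = 1.71612 kg
In grain: 1.71612 / 6.47989×10⁻⁵ = 26483.8 grain

2.648×10⁴ grain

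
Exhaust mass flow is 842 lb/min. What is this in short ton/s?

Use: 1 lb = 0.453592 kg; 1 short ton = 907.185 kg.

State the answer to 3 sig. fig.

842 lb/min × 0.453592 kg/lb ÷ 60 s/min = 6.36541 kg/s
6.36541 kg/s ÷ 907.185 kg/short ton = 0.00701666 short ton/s

0.00702 short ton/s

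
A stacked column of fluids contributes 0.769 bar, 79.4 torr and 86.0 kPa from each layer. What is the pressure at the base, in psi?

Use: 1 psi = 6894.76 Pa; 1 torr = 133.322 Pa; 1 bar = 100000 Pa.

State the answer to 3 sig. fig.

25.2 psi

0.769 bar × 100000 → 76900 Pa
79.4 torr × 133.322 → 10585.8 Pa
86.0 kPa × 1000 → 86000 Pa
Combined: 76900 + 10585.8 + 86000 = 173486 Pa
In psi: 173486 / 6894.76 = 25.162 psi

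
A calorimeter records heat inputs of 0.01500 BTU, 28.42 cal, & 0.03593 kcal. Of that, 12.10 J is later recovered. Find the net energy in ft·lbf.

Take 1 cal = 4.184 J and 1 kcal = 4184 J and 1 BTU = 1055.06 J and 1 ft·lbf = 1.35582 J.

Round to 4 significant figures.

201.3 ft·lbf

0.01500 BTU × 1055.06 = 15.8259 J
28.42 cal × 4.184 = 118.909 J
0.03593 kcal × 4184 = 150.331 J
12.10 J (already J)
Sum: 15.8259 + 118.909 + 150.331 − 12.1 = 272.966 J
In ft·lbf: 272.966 / 1.35582 = 201.329 ft·lbf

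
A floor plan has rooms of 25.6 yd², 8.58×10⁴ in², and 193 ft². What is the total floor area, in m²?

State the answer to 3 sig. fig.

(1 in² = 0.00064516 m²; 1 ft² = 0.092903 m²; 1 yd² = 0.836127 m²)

94.7 m²

25.6 yd² × 0.836127 = 21.4049 m²
8.58×10⁴ in² × 0.00064516 = 55.3547 m²
193 ft² × 0.092903 = 17.9303 m²
Combined: 21.4049 + 55.3547 + 17.9303 = 94.6899 m²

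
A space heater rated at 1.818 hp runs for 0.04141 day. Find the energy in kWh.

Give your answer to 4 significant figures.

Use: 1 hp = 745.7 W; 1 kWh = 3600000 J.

1.818 hp × 745.7 = 1355.68 W
0.04141 day × 86400 = 3577.82 s
E = P × t = 1355.68 W × 3577.82 s = 4.85038×10⁶ J
4.85038×10⁶ J ÷ (3600000 J/kWh) = 1.34733 kWh

1.347 kWh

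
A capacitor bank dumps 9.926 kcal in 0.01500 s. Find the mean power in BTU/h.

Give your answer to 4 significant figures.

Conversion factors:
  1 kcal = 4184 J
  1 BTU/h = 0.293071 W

9.447×10⁶ BTU/h

9.926 kcal × 4184 → 41530.4 J
P = E / t = 41530.4 J / 0.015 s = 2.76869×10⁶ W
2.76869×10⁶ W ÷ (0.293071 W/BTU/h) = 9.44716×10⁶ BTU/h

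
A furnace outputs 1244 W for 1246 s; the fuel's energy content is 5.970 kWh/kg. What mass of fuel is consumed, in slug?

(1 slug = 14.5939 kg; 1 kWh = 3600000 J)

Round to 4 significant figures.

E = P × t = 1244 × 1246 = 1.55002×10⁶ J
5.970 kWh/kg → 2.1492×10⁷ J/kg
m = E / e_s = 1.55002×10⁶ / 2.1492×10⁷ = 0.0721208 kg
In slug: 0.0721208 / 14.5939 = 0.00494185 slug

0.004942 slug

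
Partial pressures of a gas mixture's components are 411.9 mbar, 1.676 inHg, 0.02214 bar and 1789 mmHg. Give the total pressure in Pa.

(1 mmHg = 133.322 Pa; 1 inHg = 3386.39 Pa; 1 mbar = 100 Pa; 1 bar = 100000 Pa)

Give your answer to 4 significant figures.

411.9 mbar × 100 → 41190 Pa
1.676 inHg × 3386.39 → 5675.59 Pa
0.02214 bar × 100000 → 2214 Pa
1789 mmHg × 133.322 → 238513 Pa
Combined: 41190 + 5675.59 + 2214 + 238513 = 287593 Pa

2.876×10⁵ Pa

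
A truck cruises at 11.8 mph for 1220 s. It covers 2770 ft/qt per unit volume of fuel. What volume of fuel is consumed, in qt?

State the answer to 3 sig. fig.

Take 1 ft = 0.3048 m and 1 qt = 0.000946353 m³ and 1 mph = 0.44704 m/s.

11.8 mph → 5.27507 m/s
d = v × t = 5.27507 × 1220 = 6435.59 m
2770 ft/qt → 892158 m/m³
V = d / (distance per unit fuel) = 6435.59 / 892158 = 0.00721351 m³
In qt: 0.00721351 / 0.000946353 = 7.62243 qt

7.62 qt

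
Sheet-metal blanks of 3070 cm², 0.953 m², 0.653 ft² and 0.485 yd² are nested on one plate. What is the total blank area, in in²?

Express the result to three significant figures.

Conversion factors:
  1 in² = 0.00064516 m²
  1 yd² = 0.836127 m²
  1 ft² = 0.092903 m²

3070 cm² × 0.0001 → 0.307 m²
0.953 m² (already m²)
0.653 ft² × 0.092903 → 0.0606657 m²
0.485 yd² × 0.836127 → 0.405522 m²
Combined: 0.307 + 0.953 + 0.0606657 + 0.405522 = 1.72619 m²
In in²: 1.72619 / 0.00064516 = 2675.6 in²

2680 in²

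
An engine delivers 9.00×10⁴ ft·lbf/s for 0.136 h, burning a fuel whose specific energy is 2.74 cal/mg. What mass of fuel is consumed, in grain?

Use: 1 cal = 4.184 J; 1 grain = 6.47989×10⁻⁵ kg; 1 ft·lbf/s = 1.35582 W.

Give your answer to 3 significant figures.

8.04×10⁴ grain

9.00×10⁴ ft·lbf/s → 122024 W
0.136 h → 489.6 s
E = P × t = 122024 × 489.6 = 5.9743×10⁷ J
2.74 cal/mg → 1.14642×10⁷ J/kg
m = E / e_s = 5.9743×10⁷ / 1.14642×10⁷ = 5.21127 kg
In grain: 5.21127 / 6.47989×10⁻⁵ = 80422.2 grain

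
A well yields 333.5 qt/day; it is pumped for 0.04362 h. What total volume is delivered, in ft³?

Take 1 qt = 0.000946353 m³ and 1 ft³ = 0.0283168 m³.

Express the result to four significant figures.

0.02026 ft³

333.5 qt/day → 3.65288×10⁻⁶ m³/s
0.04362 h → 157.032 s
V = Q × t = 3.65288×10⁻⁶ × 157.032 = 5.73619×10⁻⁴ m³
In ft³: 5.73619×10⁻⁴ / 0.0283168 = 0.0202572 ft³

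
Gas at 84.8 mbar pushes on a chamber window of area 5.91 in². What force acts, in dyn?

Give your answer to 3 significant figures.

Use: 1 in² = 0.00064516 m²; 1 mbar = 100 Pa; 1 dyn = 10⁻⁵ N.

84.8 mbar × 100 = 8480 Pa
5.91 in² × 0.00064516 = 0.0038129 m²
F = P × A = 8480 Pa × 0.0038129 m² = 32.3334 N
32.3334 N ÷ (10⁻⁵ N/dyn) = 3.23334×10⁶ dyn

3.23×10⁶ dyn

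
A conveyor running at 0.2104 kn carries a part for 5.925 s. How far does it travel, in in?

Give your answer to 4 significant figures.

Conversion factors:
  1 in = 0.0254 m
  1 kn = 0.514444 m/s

0.2104 kn × 0.514444 = 0.108239 m/s
d = v × t = 0.108239 m/s × 5.925 s = 0.641316 m
0.641316 m ÷ (0.0254 m/in) = 25.2487 in

25.25 in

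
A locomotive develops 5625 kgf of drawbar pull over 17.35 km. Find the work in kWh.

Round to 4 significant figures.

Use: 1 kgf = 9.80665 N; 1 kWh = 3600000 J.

265.9 kWh

5625 kgf × 9.80665 = 55162.4 N
17.35 km × 1000 = 17350 m
W = F × d = 55162.4 N × 17350 m = 9.57068×10⁸ J
9.57068×10⁸ J ÷ (3600000 J/kWh) = 265.852 kWh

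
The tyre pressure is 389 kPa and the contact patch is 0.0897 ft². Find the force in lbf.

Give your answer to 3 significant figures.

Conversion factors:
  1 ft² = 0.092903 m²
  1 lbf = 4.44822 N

729 lbf

389 kPa × 1000 → 389000 Pa
0.0897 ft² × 0.092903 → 0.0083334 m²
F = P × A = 389000 Pa × 0.0083334 m² = 3241.69 N
3241.69 N ÷ (4.44822 N/lbf) = 728.761 lbf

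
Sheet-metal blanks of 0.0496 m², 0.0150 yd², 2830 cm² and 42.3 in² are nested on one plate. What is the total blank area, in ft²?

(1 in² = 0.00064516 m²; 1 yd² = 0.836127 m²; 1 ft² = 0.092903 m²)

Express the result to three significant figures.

0.0496 m² (already m²)
0.0150 yd² × 0.836127 → 0.0125419 m²
2830 cm² × 0.0001 → 0.283 m²
42.3 in² × 0.00064516 → 0.0272903 m²
Total: 0.0496 + 0.0125419 + 0.283 + 0.0272903 = 0.372432 m²
In ft²: 0.372432 / 0.092903 = 4.00883 ft²

4.01 ft²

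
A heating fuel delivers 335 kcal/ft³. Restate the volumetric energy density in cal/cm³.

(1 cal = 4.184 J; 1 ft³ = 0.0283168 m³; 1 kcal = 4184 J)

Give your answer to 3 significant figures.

11.8 cal/cm³

335 kcal/ft³ × 4184 J/kcal ÷ 0.0283168 m³/ft³ = 4.94985×10⁷ J/m³
4.94985×10⁷ J/m³ ÷ 4.184 J/cal × 10⁻⁶ m³/cm³ = 11.8304 cal/cm³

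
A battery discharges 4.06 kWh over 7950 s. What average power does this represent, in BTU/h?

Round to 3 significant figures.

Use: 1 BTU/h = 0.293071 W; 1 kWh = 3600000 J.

4.06 kWh × 3600000 = 1.4616×10⁷ J
P = E / t = 1.4616×10⁷ J / 7950 s = 1838.49 W
1838.49 W ÷ (0.293071 W/BTU/h) = 6273.19 BTU/h

6270 BTU/h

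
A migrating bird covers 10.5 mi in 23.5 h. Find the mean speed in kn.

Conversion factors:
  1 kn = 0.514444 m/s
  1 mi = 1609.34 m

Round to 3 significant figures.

10.5 mi × 1609.34 → 16898.1 m
23.5 h × 3600 → 84600 s
v = d / t = 16898.1 m / 84600 s = 0.199741 m/s
0.199741 m/s ÷ (0.514444 m/s/kn) = 0.388266 kn

0.388 kn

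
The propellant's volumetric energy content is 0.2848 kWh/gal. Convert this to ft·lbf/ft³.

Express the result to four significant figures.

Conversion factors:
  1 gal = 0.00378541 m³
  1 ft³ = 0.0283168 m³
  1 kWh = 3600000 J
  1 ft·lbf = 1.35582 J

5.657×10⁶ ft·lbf/ft³

0.2848 kWh/gal × 3600000 J/kWh ÷ 0.00378541 m³/gal = 2.7085×10⁸ J/m³
2.7085×10⁸ J/m³ ÷ 1.35582 J/ft·lbf × 0.0283168 m³/ft³ = 5.6568×10⁶ ft·lbf/ft³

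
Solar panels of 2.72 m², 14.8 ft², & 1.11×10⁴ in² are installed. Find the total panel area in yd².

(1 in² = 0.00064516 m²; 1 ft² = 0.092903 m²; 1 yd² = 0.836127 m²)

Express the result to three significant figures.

2.72 m² (already m²)
14.8 ft² × 0.092903 = 1.37496 m²
1.11×10⁴ in² × 0.00064516 = 7.16128 m²
Sum: 2.72 + 1.37496 + 7.16128 = 11.2562 m²
In yd²: 11.2562 / 0.836127 = 13.4623 yd²

13.5 yd²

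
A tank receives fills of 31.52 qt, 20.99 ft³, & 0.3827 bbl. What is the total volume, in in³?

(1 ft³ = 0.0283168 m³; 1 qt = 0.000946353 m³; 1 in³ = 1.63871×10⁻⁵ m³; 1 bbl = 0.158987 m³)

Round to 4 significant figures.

4.180×10⁴ in³

31.52 qt × 0.000946353 = 0.029829 m³
20.99 ft³ × 0.0283168 = 0.59437 m³
0.3827 bbl × 0.158987 = 0.0608443 m³
Combined: 0.029829 + 0.59437 + 0.0608443 = 0.685043 m³
In in³: 0.685043 / 1.63871×10⁻⁵ = 41803.8 in³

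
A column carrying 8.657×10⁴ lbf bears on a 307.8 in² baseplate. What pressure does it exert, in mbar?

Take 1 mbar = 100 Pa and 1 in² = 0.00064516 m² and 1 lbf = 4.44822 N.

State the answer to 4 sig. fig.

8.657×10⁴ lbf × 4.44822 → 385082 N
307.8 in² × 0.00064516 → 0.19858 m²
P = F / A = 385082 N / 0.19858 m² = 1.93918×10⁶ Pa
1.93918×10⁶ Pa ÷ (100 Pa/mbar) = 19391.8 mbar

1.939×10⁴ mbar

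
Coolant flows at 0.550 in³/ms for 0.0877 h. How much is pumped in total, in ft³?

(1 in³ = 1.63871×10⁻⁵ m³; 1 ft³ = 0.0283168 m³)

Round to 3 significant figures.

100 ft³

0.550 in³/ms → 0.00901291 m³/s
0.0877 h → 315.72 s
V = Q × t = 0.00901291 × 315.72 = 2.84556 m³
In ft³: 2.84556 / 0.0283168 = 100.49 ft³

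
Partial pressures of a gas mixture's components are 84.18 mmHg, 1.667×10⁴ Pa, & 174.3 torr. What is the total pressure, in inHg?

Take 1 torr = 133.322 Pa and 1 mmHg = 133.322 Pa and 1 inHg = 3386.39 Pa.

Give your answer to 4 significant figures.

84.18 mmHg × 133.322 → 11223 Pa
1.667×10⁴ Pa (already Pa)
174.3 torr × 133.322 → 23238 Pa
Sum: 11223 + 16670 + 23238 = 51131 Pa
In inHg: 51131 / 3386.39 = 15.099 inHg

15.10 inHg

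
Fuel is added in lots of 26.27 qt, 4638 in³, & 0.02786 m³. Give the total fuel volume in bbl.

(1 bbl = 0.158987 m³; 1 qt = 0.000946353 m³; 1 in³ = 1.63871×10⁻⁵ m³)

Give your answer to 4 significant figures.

26.27 qt × 0.000946353 = 0.0248607 m³
4638 in³ × 1.63871×10⁻⁵ = 0.0760034 m³
0.02786 m³ (already m³)
Combined: 0.0248607 + 0.0760034 + 0.02786 = 0.128724 m³
In bbl: 0.128724 / 0.158987 = 0.809651 bbl

0.8097 bbl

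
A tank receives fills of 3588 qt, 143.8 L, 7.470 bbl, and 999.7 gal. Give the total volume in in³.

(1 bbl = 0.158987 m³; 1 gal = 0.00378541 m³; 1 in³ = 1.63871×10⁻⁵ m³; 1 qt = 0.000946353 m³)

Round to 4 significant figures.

5.194×10⁵ in³

3588 qt × 0.000946353 = 3.39551 m³
143.8 L × 0.001 = 0.1438 m³
7.470 bbl × 0.158987 = 1.18763 m³
999.7 gal × 0.00378541 = 3.78427 m³
Sum: 3.39551 + 0.1438 + 1.18763 + 3.78427 = 8.51121 m³
In in³: 8.51121 / 1.63871×10⁻⁵ = 519385 in³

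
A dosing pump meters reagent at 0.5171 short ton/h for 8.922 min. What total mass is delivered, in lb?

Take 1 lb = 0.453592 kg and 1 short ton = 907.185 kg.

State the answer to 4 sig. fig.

0.5171 short ton/h → 0.130307 kg/s
8.922 min → 535.32 s
m = ṁ × t = 0.130307 × 535.32 = 69.7559 kg
In lb: 69.7559 / 0.453592 = 153.786 lb

153.8 lb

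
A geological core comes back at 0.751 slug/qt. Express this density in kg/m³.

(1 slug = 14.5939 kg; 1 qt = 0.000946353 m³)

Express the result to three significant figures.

0.751 slug/qt × 14.5939 kg/slug ÷ 0.000946353 m³/qt = 11581.3 kg/m³
11581.3 kg/m³  = 11581.3 kg/m³

1.16×10⁴ kg/m³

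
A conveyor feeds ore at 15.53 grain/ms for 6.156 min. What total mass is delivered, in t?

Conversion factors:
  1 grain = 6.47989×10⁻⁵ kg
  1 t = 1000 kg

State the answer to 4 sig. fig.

0.3717 t

15.53 grain/ms → 1.00633 kg/s
6.156 min → 369.36 s
m = ṁ × t = 1.00633 × 369.36 = 371.698 kg
In t: 371.698 / 1000 = 0.371698 t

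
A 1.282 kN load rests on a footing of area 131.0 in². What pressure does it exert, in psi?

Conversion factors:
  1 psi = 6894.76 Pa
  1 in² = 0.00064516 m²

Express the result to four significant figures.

2.200 psi

1.282 kN × 1000 → 1282 N
131.0 in² × 0.00064516 → 0.084516 m²
P = F / A = 1282 N / 0.084516 m² = 15168.7 Pa
15168.7 Pa ÷ (6894.76 Pa/psi) = 2.20003 psi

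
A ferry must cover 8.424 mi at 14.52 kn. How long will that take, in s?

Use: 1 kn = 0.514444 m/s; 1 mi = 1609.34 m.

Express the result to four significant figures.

8.424 mi × 1609.34 = 13557.1 m
14.52 kn × 0.514444 = 7.46973 m/s
t = d / v = 13557.1 m / 7.46973 m/s = 1814.94 s

1815 s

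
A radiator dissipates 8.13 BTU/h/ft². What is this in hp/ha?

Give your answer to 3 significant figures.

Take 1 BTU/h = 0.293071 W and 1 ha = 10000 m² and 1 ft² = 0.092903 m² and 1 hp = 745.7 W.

344 hp/ha

8.13 BTU/h/ft² × 0.293071 W/BTU/h ÷ 0.092903 m²/ft² = 25.6468 W/m²
25.6468 W/m² ÷ 745.7 W/hp × 10000 m²/ha = 343.929 hp/ha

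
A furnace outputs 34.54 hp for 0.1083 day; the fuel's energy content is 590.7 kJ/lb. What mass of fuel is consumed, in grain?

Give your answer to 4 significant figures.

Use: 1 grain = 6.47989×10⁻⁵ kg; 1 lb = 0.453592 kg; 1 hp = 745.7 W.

2.856×10⁶ grain

34.54 hp → 25756.5 W
0.1083 day → 9357.12 s
E = P × t = 25756.5 × 9357.12 = 2.41007×10⁸ J
590.7 kJ/lb → 1.30227×10⁶ J/kg
m = E / e_s = 2.41007×10⁸ / 1.30227×10⁶ = 185.067 kg
In grain: 185.067 / 6.47989×10⁻⁵ = 2.85602×10⁶ grain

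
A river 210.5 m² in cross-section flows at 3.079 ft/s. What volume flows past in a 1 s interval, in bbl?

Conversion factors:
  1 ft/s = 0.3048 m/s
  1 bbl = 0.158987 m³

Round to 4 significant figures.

1243 bbl

3.079 ft/s × 0.3048 → 0.938479 m/s
V = v × A × t = 0.938479 m/s × 210.5 m² × 1 s = 197.55 m³
197.55 m³ ÷ (0.158987 m³/bbl) = 1242.55 bbl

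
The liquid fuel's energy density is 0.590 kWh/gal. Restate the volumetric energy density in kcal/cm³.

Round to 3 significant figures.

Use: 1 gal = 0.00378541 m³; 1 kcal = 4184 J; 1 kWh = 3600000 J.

0.590 kWh/gal × 3600000 J/kWh ÷ 0.00378541 m³/gal = 5.61102×10⁸ J/m³
5.61102×10⁸ J/m³ ÷ 4184 J/kcal × 10⁻⁶ m³/cm³ = 0.134107 kcal/cm³

0.134 kcal/cm³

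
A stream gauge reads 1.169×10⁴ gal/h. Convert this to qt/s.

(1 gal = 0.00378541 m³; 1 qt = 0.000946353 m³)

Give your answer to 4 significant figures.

1.169×10⁴ gal/h × 0.00378541 m³/gal ÷ 3600 s/h = 0.0122921 m³/s
0.0122921 m³/s ÷ 0.000946353 m³/qt = 12.9889 qt/s

12.99 qt/s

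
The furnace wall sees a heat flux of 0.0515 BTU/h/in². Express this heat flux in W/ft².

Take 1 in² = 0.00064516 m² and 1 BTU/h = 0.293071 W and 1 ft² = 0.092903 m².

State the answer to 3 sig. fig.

2.17 W/ft²

0.0515 BTU/h/in² × 0.293071 W/BTU/h ÷ 0.00064516 m²/in² = 23.3944 W/m²
23.3944 W/m² × 0.092903 m²/ft² = 2.17341 W/ft²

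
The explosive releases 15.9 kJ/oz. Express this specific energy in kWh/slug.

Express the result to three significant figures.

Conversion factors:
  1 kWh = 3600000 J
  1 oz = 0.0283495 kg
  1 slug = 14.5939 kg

2.27 kWh/slug

15.9 kJ/oz × 1000 J/kJ ÷ 0.0283495 kg/oz = 560856 J/kg
560856 J/kg ÷ 3600000 J/kWh × 14.5939 kg/slug = 2.27363 kWh/slug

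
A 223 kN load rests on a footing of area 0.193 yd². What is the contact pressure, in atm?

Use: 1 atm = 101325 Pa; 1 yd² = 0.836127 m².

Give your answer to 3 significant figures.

13.6 atm

223 kN × 1000 = 223000 N
0.193 yd² × 0.836127 = 0.161373 m²
P = F / A = 223000 N / 0.161373 m² = 1.38189×10⁶ Pa
1.38189×10⁶ Pa ÷ (101325 Pa/atm) = 13.6382 atm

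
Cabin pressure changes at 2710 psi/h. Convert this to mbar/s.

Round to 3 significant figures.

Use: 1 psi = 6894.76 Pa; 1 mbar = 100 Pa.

51.9 mbar/s

2710 psi/h × 6894.76 Pa/psi ÷ 3600 s/h = 5190.22 Pa/s
5190.22 Pa/s ÷ 100 Pa/mbar = 51.9022 mbar/s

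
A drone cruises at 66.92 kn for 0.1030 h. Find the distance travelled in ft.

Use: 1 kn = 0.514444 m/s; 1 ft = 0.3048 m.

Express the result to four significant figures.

4.188×10⁴ ft

66.92 kn × 0.514444 = 34.4266 m/s
0.1030 h × 3600 = 370.8 s
d = v × t = 34.4266 m/s × 370.8 s = 12765.4 m
12765.4 m ÷ (0.3048 m/ft) = 41881.2 ft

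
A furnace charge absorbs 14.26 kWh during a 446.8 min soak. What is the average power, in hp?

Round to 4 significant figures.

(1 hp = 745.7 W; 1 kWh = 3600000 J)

14.26 kWh × 3600000 = 5.1336×10⁷ J
446.8 min × 60 = 26808 s
P = E / t = 5.1336×10⁷ J / 26808 s = 1914.95 W
1914.95 W ÷ (745.7 W/hp) = 2.56799 hp

2.568 hp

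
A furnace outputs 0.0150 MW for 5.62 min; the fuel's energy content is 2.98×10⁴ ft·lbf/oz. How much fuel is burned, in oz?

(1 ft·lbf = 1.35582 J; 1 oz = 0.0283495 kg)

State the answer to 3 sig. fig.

0.0150 MW → 15000 W
5.62 min → 337.2 s
E = P × t = 15000 × 337.2 = 5.058×10⁶ J
2.98×10⁴ ft·lbf/oz → 1.42519×10⁶ J/kg
m = E / e_s = 5.058×10⁶ / 1.42519×10⁶ = 3.549 kg
In oz: 3.549 / 0.0283495 = 125.187 oz

125 oz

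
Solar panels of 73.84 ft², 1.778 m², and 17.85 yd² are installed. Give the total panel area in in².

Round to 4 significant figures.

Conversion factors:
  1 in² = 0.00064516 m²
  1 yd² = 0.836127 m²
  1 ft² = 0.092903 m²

3.652×10⁴ in²

73.84 ft² × 0.092903 = 6.85996 m²
1.778 m² (already m²)
17.85 yd² × 0.836127 = 14.9249 m²
Combined: 6.85996 + 1.778 + 14.9249 = 23.5629 m²
In in²: 23.5629 / 0.00064516 = 36522.6 in²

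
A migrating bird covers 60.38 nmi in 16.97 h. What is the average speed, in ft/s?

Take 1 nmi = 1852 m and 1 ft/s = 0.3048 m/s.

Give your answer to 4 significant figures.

6.005 ft/s

60.38 nmi × 1852 = 111824 m
16.97 h × 3600 = 61092 s
v = d / t = 111824 m / 61092 s = 1.83042 m/s
1.83042 m/s ÷ (0.3048 m/s/ft/s) = 6.00531 ft/s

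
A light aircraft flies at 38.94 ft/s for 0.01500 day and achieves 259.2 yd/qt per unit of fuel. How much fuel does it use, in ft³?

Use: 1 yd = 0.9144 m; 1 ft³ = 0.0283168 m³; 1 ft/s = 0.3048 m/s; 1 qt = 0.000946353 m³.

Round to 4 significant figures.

38.94 ft/s → 11.8689 m/s
0.01500 day → 1296 s
d = v × t = 11.8689 × 1296 = 15382.1 m
259.2 yd/qt → 250448 m/m³
V = d / (distance per unit fuel) = 15382.1 / 250448 = 0.0614183 m³
In ft³: 0.0614183 / 0.0283168 = 2.16897 ft³

2.169 ft³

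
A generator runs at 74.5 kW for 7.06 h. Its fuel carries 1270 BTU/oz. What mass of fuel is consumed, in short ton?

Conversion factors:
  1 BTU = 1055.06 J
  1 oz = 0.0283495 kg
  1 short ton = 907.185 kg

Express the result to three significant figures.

74.5 kW → 74500 W
7.06 h → 25416 s
E = P × t = 74500 × 25416 = 1.89349×10⁹ J
1270 BTU/oz → 4.72645×10⁷ J/kg
m = E / e_s = 1.89349×10⁹ / 4.72645×10⁷ = 40.0616 kg
In short ton: 40.0616 / 907.185 = 0.0441603 short ton

0.0442 short ton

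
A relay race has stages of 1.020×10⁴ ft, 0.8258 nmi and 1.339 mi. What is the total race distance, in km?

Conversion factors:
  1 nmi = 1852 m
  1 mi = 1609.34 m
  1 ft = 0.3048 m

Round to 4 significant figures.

6.793 km

1.020×10⁴ ft × 0.3048 → 3108.96 m
0.8258 nmi × 1852 → 1529.38 m
1.339 mi × 1609.34 → 2154.91 m
Total: 3108.96 + 1529.38 + 2154.91 = 6793.25 m
In km: 6793.25 / 1000 = 6.79325 km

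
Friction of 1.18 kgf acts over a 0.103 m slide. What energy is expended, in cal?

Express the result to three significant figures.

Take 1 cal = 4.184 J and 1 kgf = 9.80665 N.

0.285 cal

1.18 kgf × 9.80665 → 11.5718 N
W = F × d = 11.5718 N × 0.103 m = 1.1919 J
1.1919 J ÷ (4.184 J/cal) = 0.284871 cal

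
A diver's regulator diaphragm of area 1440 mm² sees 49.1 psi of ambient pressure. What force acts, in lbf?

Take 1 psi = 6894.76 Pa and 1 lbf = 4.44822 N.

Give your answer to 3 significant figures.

49.1 psi × 6894.76 → 338533 Pa
1440 mm² × 10⁻⁶ → 0.00144 m²
F = P × A = 338533 Pa × 0.00144 m² = 487.488 N
487.488 N ÷ (4.44822 N/lbf) = 109.592 lbf

110 lbf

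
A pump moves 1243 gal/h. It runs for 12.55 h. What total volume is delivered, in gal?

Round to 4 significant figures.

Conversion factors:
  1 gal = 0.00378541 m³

1.560×10⁴ gal

1243 gal/h → 0.00130702 m³/s
12.55 h → 45180 s
V = Q × t = 0.00130702 × 45180 = 59.0512 m³
In gal: 59.0512 / 0.00378541 = 15599.7 gal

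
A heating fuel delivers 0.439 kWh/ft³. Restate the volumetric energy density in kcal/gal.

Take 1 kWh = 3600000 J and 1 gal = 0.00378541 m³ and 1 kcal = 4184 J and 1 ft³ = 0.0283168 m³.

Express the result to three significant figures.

50.5 kcal/gal

0.439 kWh/ft³ × 3600000 J/kWh ÷ 0.0283168 m³/ft³ = 5.58114×10⁷ J/m³
5.58114×10⁷ J/m³ ÷ 4184 J/kcal × 0.00378541 m³/gal = 50.4945 kcal/gal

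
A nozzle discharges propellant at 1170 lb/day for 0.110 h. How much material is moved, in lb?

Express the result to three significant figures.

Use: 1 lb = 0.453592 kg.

5.36 lb

1170 lb/day → 0.00614239 kg/s
0.110 h → 396 s
m = ṁ × t = 0.00614239 × 396 = 2.43239 kg
In lb: 2.43239 / 0.453592 = 5.36251 lb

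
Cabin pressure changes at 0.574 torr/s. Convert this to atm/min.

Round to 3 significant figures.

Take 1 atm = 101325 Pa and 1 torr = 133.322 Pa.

0.574 torr/s × 133.322 Pa/torr = 76.5268 Pa/s
76.5268 Pa/s ÷ 101325 Pa/atm × 60 s/min = 0.0453156 atm/min

0.0453 atm/min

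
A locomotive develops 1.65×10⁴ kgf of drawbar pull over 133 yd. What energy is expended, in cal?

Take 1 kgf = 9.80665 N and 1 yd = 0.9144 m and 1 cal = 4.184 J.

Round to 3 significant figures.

1.65×10⁴ kgf × 9.80665 → 161810 N
133 yd × 0.9144 → 121.615 m
W = F × d = 161810 N × 121.615 m = 1.96785×10⁷ J
1.96785×10⁷ J ÷ (4.184 J/cal) = 4.70327×10⁶ cal

4.70×10⁶ cal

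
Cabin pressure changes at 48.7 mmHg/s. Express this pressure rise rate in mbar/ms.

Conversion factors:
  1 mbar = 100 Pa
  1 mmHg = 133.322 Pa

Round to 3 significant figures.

48.7 mmHg/s × 133.322 Pa/mmHg = 6492.78 Pa/s
6492.78 Pa/s ÷ 100 Pa/mbar × 0.001 s/ms = 0.0649278 mbar/ms

0.0649 mbar/ms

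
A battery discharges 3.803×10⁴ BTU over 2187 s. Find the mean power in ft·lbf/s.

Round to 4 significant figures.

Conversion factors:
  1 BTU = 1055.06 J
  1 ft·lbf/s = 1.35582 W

1.353×10⁴ ft·lbf/s

3.803×10⁴ BTU × 1055.06 = 4.01239×10⁷ J
P = E / t = 4.01239×10⁷ J / 2187 s = 18346.5 W
18346.5 W ÷ (1.35582 W/ft·lbf/s) = 13531.7 ft·lbf/s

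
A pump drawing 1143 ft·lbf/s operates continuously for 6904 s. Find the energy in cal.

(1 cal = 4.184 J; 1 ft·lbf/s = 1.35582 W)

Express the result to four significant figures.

1143 ft·lbf/s × 1.35582 → 1549.7 W
E = P × t = 1549.7 W × 6904 s = 1.06991×10⁷ J
1.06991×10⁷ J ÷ (4.184 J/cal) = 2.55715×10⁶ cal

2.557×10⁶ cal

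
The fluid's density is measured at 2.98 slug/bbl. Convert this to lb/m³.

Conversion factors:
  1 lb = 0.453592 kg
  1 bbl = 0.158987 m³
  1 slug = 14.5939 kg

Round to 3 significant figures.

603 lb/m³

2.98 slug/bbl × 14.5939 kg/slug ÷ 0.158987 m³/bbl = 273.543 kg/m³
273.543 kg/m³ ÷ 0.453592 kg/lb = 603.06 lb/m³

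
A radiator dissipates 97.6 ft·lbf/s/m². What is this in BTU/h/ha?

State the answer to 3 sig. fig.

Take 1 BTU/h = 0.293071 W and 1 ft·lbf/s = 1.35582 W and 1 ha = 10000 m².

4.52×10⁶ BTU/h/ha

97.6 ft·lbf/s/m² × 1.35582 W/ft·lbf/s = 132.328 W/m²
132.328 W/m² ÷ 0.293071 W/BTU/h × 10000 m²/ha = 4.51522×10⁶ BTU/h/ha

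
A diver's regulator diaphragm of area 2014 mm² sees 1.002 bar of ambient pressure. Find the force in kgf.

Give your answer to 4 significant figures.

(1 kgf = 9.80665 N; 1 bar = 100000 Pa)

1.002 bar × 100000 → 100200 Pa
2014 mm² × 10⁻⁶ → 0.002014 m²
F = P × A = 100200 Pa × 0.002014 m² = 201.803 N
201.803 N ÷ (9.80665 N/kgf) = 20.5782 kgf

20.58 kgf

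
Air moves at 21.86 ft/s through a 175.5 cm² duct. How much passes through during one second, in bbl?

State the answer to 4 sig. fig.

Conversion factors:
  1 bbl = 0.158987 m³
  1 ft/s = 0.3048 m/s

21.86 ft/s × 0.3048 = 6.66293 m/s
175.5 cm² × 0.0001 = 0.01755 m²
V = v × A × t = 6.66293 m/s × 0.01755 m² × 1 s = 0.116934 m³
0.116934 m³ ÷ (0.158987 m³/bbl) = 0.735494 bbl

0.7355 bbl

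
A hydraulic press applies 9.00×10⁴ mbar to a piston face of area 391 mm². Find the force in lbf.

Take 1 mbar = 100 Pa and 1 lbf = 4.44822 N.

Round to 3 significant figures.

9.00×10⁴ mbar × 100 → 9×10⁶ Pa
391 mm² × 10⁻⁶ → 3.91×10⁻⁴ m²
F = P × A = 9×10⁶ Pa × 3.91×10⁻⁴ m² = 3519 N
3519 N ÷ (4.44822 N/lbf) = 791.103 lbf

791 lbf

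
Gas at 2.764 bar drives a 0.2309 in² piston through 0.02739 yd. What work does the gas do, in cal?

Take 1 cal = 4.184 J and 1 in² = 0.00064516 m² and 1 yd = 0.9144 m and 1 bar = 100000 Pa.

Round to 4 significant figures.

0.2465 cal

2.764 bar → 276400 Pa
0.2309 in² → 1.48967×10⁻⁴ m²
F = P × A = 276400 × 1.48967×10⁻⁴ = 41.1745 N
0.02739 yd → 0.0250454 m
W = F × d = 41.1745 × 0.0250454 = 1.03123 J
In cal: 1.03123 / 4.184 = 0.24647 cal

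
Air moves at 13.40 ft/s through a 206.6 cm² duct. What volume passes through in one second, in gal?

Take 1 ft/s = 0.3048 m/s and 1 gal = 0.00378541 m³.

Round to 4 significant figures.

22.29 gal

13.40 ft/s × 0.3048 = 4.08432 m/s
206.6 cm² × 0.0001 = 0.02066 m²
V = v × A × t = 4.08432 m/s × 0.02066 m² × 1 s = 0.0843821 m³
0.0843821 m³ ÷ (0.00378541 m³/gal) = 22.2914 gal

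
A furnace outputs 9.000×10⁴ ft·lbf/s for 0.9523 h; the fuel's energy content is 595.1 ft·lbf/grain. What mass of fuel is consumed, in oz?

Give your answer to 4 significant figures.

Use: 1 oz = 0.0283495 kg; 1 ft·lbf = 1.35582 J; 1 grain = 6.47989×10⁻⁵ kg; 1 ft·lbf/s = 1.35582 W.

1185 oz

9.000×10⁴ ft·lbf/s → 122024 W
0.9523 h → 3428.28 s
E = P × t = 122024 × 3428.28 = 4.18332×10⁸ J
595.1 ft·lbf/grain → 1.24516×10⁷ J/kg
m = E / e_s = 4.18332×10⁸ / 1.24516×10⁷ = 33.5966 kg
In oz: 33.5966 / 0.0283495 = 1185.09 oz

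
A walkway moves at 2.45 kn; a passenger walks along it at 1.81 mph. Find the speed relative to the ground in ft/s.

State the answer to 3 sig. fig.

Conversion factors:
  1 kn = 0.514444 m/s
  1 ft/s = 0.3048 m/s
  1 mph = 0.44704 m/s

6.79 ft/s

2.45 kn × 0.514444 → 1.26039 m/s
1.81 mph × 0.44704 → 0.809142 m/s
Total: 1.26039 + 0.809142 = 2.06953 m/s
In ft/s: 2.06953 / 0.3048 = 6.7898 ft/s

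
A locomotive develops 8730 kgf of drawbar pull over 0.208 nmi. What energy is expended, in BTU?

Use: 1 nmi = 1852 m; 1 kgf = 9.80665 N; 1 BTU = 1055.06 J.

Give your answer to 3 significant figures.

3.13×10⁴ BTU

8730 kgf × 9.80665 → 85612.1 N
0.208 nmi × 1852 → 385.216 m
W = F × d = 85612.1 N × 385.216 m = 3.29792×10⁷ J
3.29792×10⁷ J ÷ (1055.06 J/BTU) = 31258.1 BTU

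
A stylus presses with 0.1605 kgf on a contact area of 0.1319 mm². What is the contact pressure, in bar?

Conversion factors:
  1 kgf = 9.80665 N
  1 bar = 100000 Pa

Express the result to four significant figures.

119.3 bar

0.1605 kgf × 9.80665 → 1.57397 N
0.1319 mm² × 10⁻⁶ → 1.319×10⁻⁷ m²
P = F / A = 1.57397 N / 1.319×10⁻⁷ m² = 1.19331×10⁷ Pa
1.19331×10⁷ Pa ÷ (100000 Pa/bar) = 119.331 bar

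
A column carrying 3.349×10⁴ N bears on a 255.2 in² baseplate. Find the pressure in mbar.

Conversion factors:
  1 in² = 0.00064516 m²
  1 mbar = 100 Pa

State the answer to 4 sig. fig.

255.2 in² × 0.00064516 = 0.164645 m²
P = F / A = 33490 N / 0.164645 m² = 203407 Pa
203407 Pa ÷ (100 Pa/mbar) = 2034.07 mbar

2034 mbar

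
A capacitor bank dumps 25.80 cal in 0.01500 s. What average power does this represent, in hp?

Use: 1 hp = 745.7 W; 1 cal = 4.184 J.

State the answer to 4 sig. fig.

9.651 hp

25.80 cal × 4.184 → 107.947 J
P = E / t = 107.947 J / 0.015 s = 7196.47 W
7196.47 W ÷ (745.7 W/hp) = 9.65062 hp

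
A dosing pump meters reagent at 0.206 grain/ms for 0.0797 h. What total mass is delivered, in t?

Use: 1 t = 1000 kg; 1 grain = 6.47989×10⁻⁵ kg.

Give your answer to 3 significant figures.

0.00383 t

0.206 grain/ms → 0.0133486 kg/s
0.0797 h → 286.92 s
m = ṁ × t = 0.0133486 × 286.92 = 3.82998 kg
In t: 3.82998 / 1000 = 0.00382998 t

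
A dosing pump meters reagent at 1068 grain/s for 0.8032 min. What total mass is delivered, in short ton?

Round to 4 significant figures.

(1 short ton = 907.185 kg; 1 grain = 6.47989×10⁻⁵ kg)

0.003676 short ton

1068 grain/s → 0.0692052 kg/s
0.8032 min → 48.192 s
m = ṁ × t = 0.0692052 × 48.192 = 3.33514 kg
In short ton: 3.33514 / 907.185 = 0.00367636 short ton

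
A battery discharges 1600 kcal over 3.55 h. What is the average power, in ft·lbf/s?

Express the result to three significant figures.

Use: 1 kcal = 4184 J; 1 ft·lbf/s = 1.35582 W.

386 ft·lbf/s

1600 kcal × 4184 → 6.6944×10⁶ J
3.55 h × 3600 → 12780 s
P = E / t = 6.6944×10⁶ J / 12780 s = 523.818 W
523.818 W ÷ (1.35582 W/ft·lbf/s) = 386.348 ft·lbf/s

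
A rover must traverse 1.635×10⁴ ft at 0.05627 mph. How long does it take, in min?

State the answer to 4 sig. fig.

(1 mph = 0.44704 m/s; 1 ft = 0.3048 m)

1.635×10⁴ ft × 0.3048 = 4983.48 m
0.05627 mph × 0.44704 = 0.0251549 m/s
t = d / v = 4983.48 m / 0.0251549 m/s = 198112 s
198112 s ÷ (60 s/min) = 3301.87 min

3302 min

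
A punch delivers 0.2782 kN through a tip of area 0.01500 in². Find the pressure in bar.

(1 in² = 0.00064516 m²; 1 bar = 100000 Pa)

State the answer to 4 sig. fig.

0.2782 kN × 1000 = 278.2 N
0.01500 in² × 0.00064516 = 9.6774×10⁻⁶ m²
P = F / A = 278.2 N / 9.6774×10⁻⁶ m² = 2.87474×10⁷ Pa
2.87474×10⁷ Pa ÷ (100000 Pa/bar) = 287.474 bar

287.5 bar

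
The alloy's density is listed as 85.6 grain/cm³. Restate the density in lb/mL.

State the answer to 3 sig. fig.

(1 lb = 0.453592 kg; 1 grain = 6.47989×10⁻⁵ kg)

85.6 grain/cm³ × 6.47989×10⁻⁵ kg/grain ÷ 10⁻⁶ m³/cm³ = 5546.79 kg/m³
5546.79 kg/m³ ÷ 0.453592 kg/lb × 10⁻⁶ m³/mL = 0.0122286 lb/mL

0.0122 lb/mL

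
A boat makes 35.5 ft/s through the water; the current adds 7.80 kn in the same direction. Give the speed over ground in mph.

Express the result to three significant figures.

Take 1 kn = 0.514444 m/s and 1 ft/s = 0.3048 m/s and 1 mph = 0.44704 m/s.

33.2 mph

35.5 ft/s × 0.3048 = 10.8204 m/s
7.80 kn × 0.514444 = 4.01266 m/s
Total: 10.8204 + 4.01266 = 14.8331 m/s
In mph: 14.8331 / 0.44704 = 33.1807 mph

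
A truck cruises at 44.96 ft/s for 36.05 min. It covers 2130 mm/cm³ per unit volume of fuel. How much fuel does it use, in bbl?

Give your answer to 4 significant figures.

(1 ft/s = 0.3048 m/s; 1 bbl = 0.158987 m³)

44.96 ft/s → 13.7038 m/s
36.05 min → 2163 s
d = v × t = 13.7038 × 2163 = 29641.3 m
2130 mm/cm³ → 2.13×10⁶ m/m³
V = d / (distance per unit fuel) = 29641.3 / 2.13×10⁶ = 0.0139161 m³
In bbl: 0.0139161 / 0.158987 = 0.0875298 bbl

0.08753 bbl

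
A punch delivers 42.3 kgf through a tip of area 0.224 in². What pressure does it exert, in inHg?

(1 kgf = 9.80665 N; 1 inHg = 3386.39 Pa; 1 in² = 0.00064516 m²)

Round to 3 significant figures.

848 inHg

42.3 kgf × 9.80665 = 414.821 N
0.224 in² × 0.00064516 = 1.44516×10⁻⁴ m²
P = F / A = 414.821 N / 1.44516×10⁻⁴ m² = 2.87042×10⁶ Pa
2.87042×10⁶ Pa ÷ (3386.39 Pa/inHg) = 847.634 inHg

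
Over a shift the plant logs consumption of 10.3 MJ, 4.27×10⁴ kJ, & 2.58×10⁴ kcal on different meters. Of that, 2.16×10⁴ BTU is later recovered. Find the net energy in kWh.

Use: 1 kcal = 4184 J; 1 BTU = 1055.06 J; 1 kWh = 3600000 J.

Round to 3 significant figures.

38.4 kWh

10.3 MJ × 1000000 = 1.03×10⁷ J
4.27×10⁴ kJ × 1000 = 4.27×10⁷ J
2.58×10⁴ kcal × 4184 = 1.07947×10⁸ J
2.16×10⁴ BTU × 1055.06 = 2.27893×10⁷ J
Sum: 1.03×10⁷ + 4.27×10⁷ + 1.07947×10⁸ − 2.27893×10⁷ = 1.38158×10⁸ J
In kWh: 1.38158×10⁸ / 3600000 = 38.3772 kWh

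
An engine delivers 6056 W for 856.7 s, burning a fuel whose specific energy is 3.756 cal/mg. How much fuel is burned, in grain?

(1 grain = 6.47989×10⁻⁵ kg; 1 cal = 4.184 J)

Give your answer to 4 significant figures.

E = P × t = 6056 × 856.7 = 5.18818×10⁶ J
3.756 cal/mg → 1.57151×10⁷ J/kg
m = E / e_s = 5.18818×10⁶ / 1.57151×10⁷ = 0.33014 kg
In grain: 0.33014 / 6.47989×10⁻⁵ = 5094.84 grain

5095 grain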